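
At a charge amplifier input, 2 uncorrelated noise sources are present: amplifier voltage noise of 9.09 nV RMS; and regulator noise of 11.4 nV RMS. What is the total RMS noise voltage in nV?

14.6 nV

Uncorrelated sources add in power (mean-square): V_tot = √(ΣV_i²)
V_tot = √[(9.09×10⁻⁹)² + (1.14×10⁻⁸)²] = 1.46×10⁻⁸ V = 14.6 nV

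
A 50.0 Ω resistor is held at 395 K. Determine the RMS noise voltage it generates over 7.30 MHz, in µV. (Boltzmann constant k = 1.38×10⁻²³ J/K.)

V_n = √(4kTRB)
4kTRB = 4 × 1.38×10⁻²³ × 395 × 5.00×10¹ × 7.30×10⁶ = 7.96×10⁻¹² V²
V_n = √(7.96×10⁻¹²) = 2.82×10⁻⁶ V = 2.82 µV

2.82 µV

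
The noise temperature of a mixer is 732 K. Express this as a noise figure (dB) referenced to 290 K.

5.47 dB

F = 1 + T_e/T₀ = 1 + 732/290 = 3.52414
NF = 10 log₁₀(3.52414) = 5.47 dB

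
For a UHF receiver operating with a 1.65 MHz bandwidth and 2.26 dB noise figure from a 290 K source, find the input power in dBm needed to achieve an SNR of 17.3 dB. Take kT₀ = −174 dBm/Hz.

−92.3 dBm

Sensitivity = −174 + 10 log₁₀(B) + NF + SNR_min
= −174 + 62.17 + 2.26 + 17.3
= −92.27 dBm → −92.3 dBm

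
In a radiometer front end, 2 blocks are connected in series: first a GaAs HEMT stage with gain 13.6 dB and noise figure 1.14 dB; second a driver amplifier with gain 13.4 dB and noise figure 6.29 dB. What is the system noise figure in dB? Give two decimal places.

Convert to linear (a loss of L dB is a gain of −L dB): F_i = 10^(NF_i/10), G_i = 10^(G_i,dB/10)
  Stage 1: F_1 = 10^(1.14/10) = 1.300, G_1 = 10^(13.6/10) = 22.91
  Stage 2: F_2 = 10^(6.29/10) = 4.256, G_2 = 10^(13.4/10) = 21.88
Friis cascade:
  F = 1.300 + (4.256 − 1)/22.91 = 1.442
NF = 10 log₁₀(1.442) = 1.59 dB

1.59 dB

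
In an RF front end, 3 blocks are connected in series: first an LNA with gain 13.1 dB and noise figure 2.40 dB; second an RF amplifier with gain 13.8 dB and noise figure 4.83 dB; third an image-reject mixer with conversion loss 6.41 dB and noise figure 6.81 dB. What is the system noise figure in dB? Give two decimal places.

Convert to linear (a loss of L dB is a gain of −L dB): F_i = 10^(NF_i/10), G_i = 10^(G_i,dB/10)
  Stage 1: F_1 = 10^(2.40/10) = 1.738, G_1 = 10^(13.1/10) = 20.42
  Stage 2: F_2 = 10^(4.83/10) = 3.041, G_2 = 10^(13.8/10) = 23.99
  Stage 3: F_3 = 10^(6.81/10) = 4.797, G_3 = 10^(−6.41/10) = 0.2286
Friis cascade:
  F = 1.738 + (3.041 − 1)/20.42 + (4.797 − 1)/489.8 = 1.846
NF = 10 log₁₀(1.846) = 2.66 dB

2.66 dB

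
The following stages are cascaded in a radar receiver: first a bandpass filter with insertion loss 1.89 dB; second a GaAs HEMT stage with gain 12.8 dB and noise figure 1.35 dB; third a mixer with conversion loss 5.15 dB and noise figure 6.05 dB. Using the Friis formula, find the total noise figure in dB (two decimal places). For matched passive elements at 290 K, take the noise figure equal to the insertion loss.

Convert to linear (a loss of L dB is a gain of −L dB): F_i = 10^(NF_i/10), G_i = 10^(G_i,dB/10)
  Stage 1: F_1 = 10^(1.89/10) = 1.545, G_1 = 10^(−1.89/10) = 0.6471
  Stage 2: F_2 = 10^(1.35/10) = 1.365, G_2 = 10^(12.8/10) = 19.05
  Stage 3: F_3 = 10^(6.05/10) = 4.027, G_3 = 10^(−5.15/10) = 0.3055
Friis cascade:
  F = 1.545 + (1.365 − 1)/0.6471 + (4.027 − 1)/12.33 = 2.354
NF = 10 log₁₀(2.354) = 3.72 dB

3.72 dB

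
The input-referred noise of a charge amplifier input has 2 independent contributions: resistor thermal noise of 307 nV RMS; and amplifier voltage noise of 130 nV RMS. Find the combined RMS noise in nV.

333 nV

Uncorrelated sources add in power (mean-square): V_tot = √(ΣV_i²)
V_tot = √[(3.07×10⁻⁷)² + (1.30×10⁻⁷)²] = 3.33×10⁻⁷ V = 333 nV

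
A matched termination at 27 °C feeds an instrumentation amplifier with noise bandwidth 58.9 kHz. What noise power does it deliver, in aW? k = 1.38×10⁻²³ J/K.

244 aW

T = 27 °C + 273.15 = 300.15 K
P_n = kTB = 1.38×10⁻²³ × 300.15 × 5.89×10⁴ = 2.44×10⁻¹⁶ W = 244 aW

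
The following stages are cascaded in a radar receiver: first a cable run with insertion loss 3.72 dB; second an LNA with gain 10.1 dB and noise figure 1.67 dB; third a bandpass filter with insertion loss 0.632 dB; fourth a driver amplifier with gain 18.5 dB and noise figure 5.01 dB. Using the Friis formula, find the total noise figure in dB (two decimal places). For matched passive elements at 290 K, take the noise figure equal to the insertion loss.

Convert to linear (a loss of L dB is a gain of −L dB): F_i = 10^(NF_i/10), G_i = 10^(G_i,dB/10)
  Stage 1: F_1 = 10^(3.72/10) = 2.355, G_1 = 10^(−3.72/10) = 0.4246
  Stage 2: F_2 = 10^(1.67/10) = 1.469, G_2 = 10^(10.1/10) = 10.23
  Stage 3: F_3 = 10^(0.632/10) = 1.157, G_3 = 10^(−0.632/10) = 0.8646
  Stage 4: F_4 = 10^(5.01/10) = 3.170, G_4 = 10^(18.5/10) = 70.79
Friis cascade:
  F = 2.355 + (1.469 − 1)/0.4246 + (1.157 − 1)/4.345 + (3.170 − 1)/3.757 = 4.073
NF = 10 log₁₀(4.073) = 6.10 dB

6.10 dB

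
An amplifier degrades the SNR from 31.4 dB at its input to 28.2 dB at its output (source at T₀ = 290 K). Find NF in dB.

NF (dB) = SNR_in(dB) − SNR_out(dB) when the source is at T₀
NF = 31.4 − 28.2 = 3.2 dB

3.2 dB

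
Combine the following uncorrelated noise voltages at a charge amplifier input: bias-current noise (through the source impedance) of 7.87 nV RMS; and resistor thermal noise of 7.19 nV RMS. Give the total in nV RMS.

Uncorrelated sources add in power (mean-square): V_tot = √(ΣV_i²)
V_tot = √[(7.87×10⁻⁹)² + (7.19×10⁻⁹)²] = 1.07×10⁻⁸ V = 10.7 nV

10.7 nV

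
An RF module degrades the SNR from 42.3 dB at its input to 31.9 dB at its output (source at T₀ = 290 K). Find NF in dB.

10.4 dB

NF (dB) = SNR_in(dB) − SNR_out(dB) when the source is at T₀
NF = 42.3 − 31.9 = 10.4 dB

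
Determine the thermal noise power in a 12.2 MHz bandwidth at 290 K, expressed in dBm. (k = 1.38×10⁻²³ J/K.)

−103.1 dBm

P_n = kTB = 1.38×10⁻²³ × 290 × 1.22×10⁷ = 4.88×10⁻¹⁴ W
In dBm: 10 log₁₀(4.88×10⁻¹⁴ / 10⁻³) = −103.1 dBm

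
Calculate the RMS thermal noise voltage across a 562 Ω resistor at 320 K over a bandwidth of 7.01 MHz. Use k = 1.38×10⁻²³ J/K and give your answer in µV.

8.34 µV

V_n = √(4kTRB)
4kTRB = 4 × 1.38×10⁻²³ × 320 × 5.62×10² × 7.01×10⁶ = 6.96×10⁻¹¹ V²
V_n = √(6.96×10⁻¹¹) = 8.34×10⁻⁶ V = 8.34 µV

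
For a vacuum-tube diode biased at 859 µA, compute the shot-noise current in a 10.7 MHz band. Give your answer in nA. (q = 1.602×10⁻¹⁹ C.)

54.3 nA

I_n = √(2qI·B)
2qI·B = 2 × 1.602×10⁻¹⁹ × 8.59×10⁻⁴ × 1.07×10⁷ = 2.94×10⁻¹⁵ A²
I_n = √(2.94×10⁻¹⁵) = 5.43×10⁻⁸ A = 54.3 nA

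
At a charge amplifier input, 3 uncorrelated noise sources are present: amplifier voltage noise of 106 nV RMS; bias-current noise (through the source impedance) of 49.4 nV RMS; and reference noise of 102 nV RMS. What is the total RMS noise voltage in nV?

155 nV

Uncorrelated sources add in power (mean-square): V_tot = √(ΣV_i²)
V_tot = √[(1.06×10⁻⁷)² + (4.94×10⁻⁸)² + (1.02×10⁻⁷)²] = 1.55×10⁻⁷ V = 155 nV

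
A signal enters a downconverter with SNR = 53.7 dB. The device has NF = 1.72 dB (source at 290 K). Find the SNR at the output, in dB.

51.98 dB

By definition F = SNR_in/SNR_out, so in dB: SNR_out = SNR_in − NF
SNR_out = 53.7 − 1.72 = 51.98 dB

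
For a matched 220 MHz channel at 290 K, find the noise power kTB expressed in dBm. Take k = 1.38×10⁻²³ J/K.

P_n = kTB = 1.38×10⁻²³ × 290 × 2.20×10⁸ = 8.80×10⁻¹³ W
In dBm: 10 log₁₀(8.80×10⁻¹³ / 10⁻³) = −90.6 dBm

−90.6 dBm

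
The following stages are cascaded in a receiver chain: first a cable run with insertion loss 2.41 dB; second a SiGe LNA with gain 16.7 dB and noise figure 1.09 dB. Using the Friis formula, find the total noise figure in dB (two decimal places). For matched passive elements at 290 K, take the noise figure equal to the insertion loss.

Convert to linear (a loss of L dB is a gain of −L dB): F_i = 10^(NF_i/10), G_i = 10^(G_i,dB/10)
  Stage 1: F_1 = 10^(2.41/10) = 1.742, G_1 = 10^(−2.41/10) = 0.5741
  Stage 2: F_2 = 10^(1.09/10) = 1.285, G_2 = 10^(16.7/10) = 46.77
Friis cascade:
  F = 1.742 + (1.285 − 1)/0.5741 = 2.239
NF = 10 log₁₀(2.239) = 3.50 dB

3.50 dB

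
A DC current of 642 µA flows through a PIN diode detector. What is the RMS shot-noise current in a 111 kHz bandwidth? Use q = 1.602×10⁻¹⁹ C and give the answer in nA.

I_n = √(2qI·B)
2qI·B = 2 × 1.602×10⁻¹⁹ × 6.42×10⁻⁴ × 1.11×10⁵ = 2.28×10⁻¹⁷ A²
I_n = √(2.28×10⁻¹⁷) = 4.78×10⁻⁹ A = 4.78 nA

4.78 nA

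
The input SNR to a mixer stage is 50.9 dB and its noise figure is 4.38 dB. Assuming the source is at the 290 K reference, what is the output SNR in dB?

By definition F = SNR_in/SNR_out, so in dB: SNR_out = SNR_in − NF
SNR_out = 50.9 − 4.38 = 46.52 dB

46.52 dB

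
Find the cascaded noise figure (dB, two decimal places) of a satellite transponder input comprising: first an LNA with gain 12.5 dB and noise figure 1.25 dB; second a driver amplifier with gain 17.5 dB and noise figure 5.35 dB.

1.67 dB

Convert to linear (a loss of L dB is a gain of −L dB): F_i = 10^(NF_i/10), G_i = 10^(G_i,dB/10)
  Stage 1: F_1 = 10^(1.25/10) = 1.334, G_1 = 10^(12.5/10) = 17.78
  Stage 2: F_2 = 10^(5.35/10) = 3.428, G_2 = 10^(17.5/10) = 56.23
Friis cascade:
  F = 1.334 + (3.428 − 1)/17.78 = 1.470
NF = 10 log₁₀(1.470) = 1.67 dB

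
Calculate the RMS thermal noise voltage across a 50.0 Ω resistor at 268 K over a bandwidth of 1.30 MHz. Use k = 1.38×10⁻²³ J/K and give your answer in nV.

981 nV

V_n = √(4kTRB)
4kTRB = 4 × 1.38×10⁻²³ × 268 × 5.00×10¹ × 1.30×10⁶ = 9.62×10⁻¹³ V²
V_n = √(9.62×10⁻¹³) = 9.81×10⁻⁷ V = 981 nV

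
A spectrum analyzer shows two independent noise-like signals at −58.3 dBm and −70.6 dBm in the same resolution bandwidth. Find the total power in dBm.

Convert to linear, add, convert back:
P₁ = 1.48×10⁻⁹ W, P₂ = 8.71×10⁻¹¹ W
P_tot = 1.57×10⁻⁹ W → 10 log₁₀(P_tot / 10⁻³) = −58.1 dBm

−58.1 dBm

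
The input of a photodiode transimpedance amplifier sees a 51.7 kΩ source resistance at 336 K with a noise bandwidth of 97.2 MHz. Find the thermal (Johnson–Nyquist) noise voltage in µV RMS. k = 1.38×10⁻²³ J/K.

V_n = √(4kTRB)
4kTRB = 4 × 1.38×10⁻²³ × 336 × 5.17×10⁴ × 9.72×10⁷ = 9.32×10⁻⁸ V²
V_n = √(9.32×10⁻⁸) = 3.05×10⁻⁴ V = 305 µV

305 µV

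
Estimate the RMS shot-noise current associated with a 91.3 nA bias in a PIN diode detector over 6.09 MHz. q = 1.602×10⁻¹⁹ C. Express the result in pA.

422 pA

I_n = √(2qI·B)
2qI·B = 2 × 1.602×10⁻¹⁹ × 9.13×10⁻⁸ × 6.09×10⁶ = 1.78×10⁻¹⁹ A²
I_n = √(1.78×10⁻¹⁹) = 4.22×10⁻¹⁰ A = 422 pA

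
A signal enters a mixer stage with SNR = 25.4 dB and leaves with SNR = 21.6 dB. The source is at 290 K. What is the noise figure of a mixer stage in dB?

NF (dB) = SNR_in(dB) − SNR_out(dB) when the source is at T₀
NF = 25.4 − 21.6 = 3.8 dB

3.8 dB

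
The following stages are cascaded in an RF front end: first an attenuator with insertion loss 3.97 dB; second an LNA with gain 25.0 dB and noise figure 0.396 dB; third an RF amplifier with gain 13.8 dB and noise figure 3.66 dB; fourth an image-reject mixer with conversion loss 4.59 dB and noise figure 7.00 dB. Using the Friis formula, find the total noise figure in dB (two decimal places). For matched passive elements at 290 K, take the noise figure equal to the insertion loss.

Convert to linear (a loss of L dB is a gain of −L dB): F_i = 10^(NF_i/10), G_i = 10^(G_i,dB/10)
  Stage 1: F_1 = 10^(3.97/10) = 2.495, G_1 = 10^(−3.97/10) = 0.4009
  Stage 2: F_2 = 10^(0.396/10) = 1.095, G_2 = 10^(25.0/10) = 316.2
  Stage 3: F_3 = 10^(3.66/10) = 2.323, G_3 = 10^(13.8/10) = 23.99
  Stage 4: F_4 = 10^(7.00/10) = 5.012, G_4 = 10^(−4.59/10) = 0.3475
Friis cascade:
  F = 2.495 + (1.095 − 1)/0.4009 + (2.323 − 1)/126.8 + (5.012 − 1)/3041 = 2.745
NF = 10 log₁₀(2.745) = 4.38 dB

4.38 dB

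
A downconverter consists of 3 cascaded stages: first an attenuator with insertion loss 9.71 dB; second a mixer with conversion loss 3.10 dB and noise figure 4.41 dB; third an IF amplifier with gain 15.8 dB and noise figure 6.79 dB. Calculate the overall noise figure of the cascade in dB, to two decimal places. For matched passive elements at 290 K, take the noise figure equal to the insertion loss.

Convert to linear (a loss of L dB is a gain of −L dB): F_i = 10^(NF_i/10), G_i = 10^(G_i,dB/10)
  Stage 1: F_1 = 10^(9.71/10) = 9.354, G_1 = 10^(−9.71/10) = 0.1069
  Stage 2: F_2 = 10^(4.41/10) = 2.761, G_2 = 10^(−3.10/10) = 0.4898
  Stage 3: F_3 = 10^(6.79/10) = 4.775, G_3 = 10^(15.8/10) = 38.02
Friis cascade:
  F = 9.354 + (2.761 − 1)/0.1069 + (4.775 − 1)/0.05236 = 97.93
NF = 10 log₁₀(97.93) = 19.91 dB

19.91 dB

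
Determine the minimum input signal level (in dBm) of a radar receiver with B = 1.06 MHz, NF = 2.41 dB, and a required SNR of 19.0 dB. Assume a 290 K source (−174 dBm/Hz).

−92.3 dBm

Sensitivity = −174 + 10 log₁₀(B) + NF + SNR_min
= −174 + 60.25 + 2.41 + 19.0
= −92.34 dBm → −92.3 dBm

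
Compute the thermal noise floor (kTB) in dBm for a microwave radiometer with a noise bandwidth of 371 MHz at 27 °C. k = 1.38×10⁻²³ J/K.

−88.1 dBm

T = 27 °C + 273.15 = 300.15 K
P_n = kTB = 1.38×10⁻²³ × 300.15 × 3.71×10⁸ = 1.54×10⁻¹² W
In dBm: 10 log₁₀(1.54×10⁻¹² / 10⁻³) = −88.1 dBm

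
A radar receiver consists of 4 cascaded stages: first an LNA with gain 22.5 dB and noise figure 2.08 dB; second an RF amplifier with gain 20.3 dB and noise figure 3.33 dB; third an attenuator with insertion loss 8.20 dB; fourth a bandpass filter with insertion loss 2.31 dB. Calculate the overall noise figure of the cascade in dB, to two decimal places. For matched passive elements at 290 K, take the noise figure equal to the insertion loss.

2.10 dB

Convert to linear (a loss of L dB is a gain of −L dB): F_i = 10^(NF_i/10), G_i = 10^(G_i,dB/10)
  Stage 1: F_1 = 10^(2.08/10) = 1.614, G_1 = 10^(22.5/10) = 177.8
  Stage 2: F_2 = 10^(3.33/10) = 2.153, G_2 = 10^(20.3/10) = 107.2
  Stage 3: F_3 = 10^(8.20/10) = 6.607, G_3 = 10^(−8.20/10) = 0.1514
  Stage 4: F_4 = 10^(2.31/10) = 1.702, G_4 = 10^(−2.31/10) = 0.5875
Friis cascade:
  F = 1.614 + (2.153 − 1)/177.8 + (6.607 − 1)/1.905×10⁴ + (1.702 − 1)/2884 = 1.621
NF = 10 log₁₀(1.621) = 2.10 dB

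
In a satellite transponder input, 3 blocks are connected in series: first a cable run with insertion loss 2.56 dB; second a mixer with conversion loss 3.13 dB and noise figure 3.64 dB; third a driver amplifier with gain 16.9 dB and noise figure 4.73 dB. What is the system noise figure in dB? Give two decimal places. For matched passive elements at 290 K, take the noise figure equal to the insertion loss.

10.60 dB

Convert to linear (a loss of L dB is a gain of −L dB): F_i = 10^(NF_i/10), G_i = 10^(G_i,dB/10)
  Stage 1: F_1 = 10^(2.56/10) = 1.803, G_1 = 10^(−2.56/10) = 0.5546
  Stage 2: F_2 = 10^(3.64/10) = 2.312, G_2 = 10^(−3.13/10) = 0.4864
  Stage 3: F_3 = 10^(4.73/10) = 2.972, G_3 = 10^(16.9/10) = 48.98
Friis cascade:
  F = 1.803 + (2.312 − 1)/0.5546 + (2.972 − 1)/0.2698 = 11.48
NF = 10 log₁₀(11.48) = 10.60 dB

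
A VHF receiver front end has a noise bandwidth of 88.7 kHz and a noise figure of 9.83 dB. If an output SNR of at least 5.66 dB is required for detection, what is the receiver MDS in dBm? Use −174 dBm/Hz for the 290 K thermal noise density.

−109.0 dBm

Sensitivity = −174 + 10 log₁₀(B) + NF + SNR_min
= −174 + 49.48 + 9.83 + 5.66
= −109.03 dBm → −109.0 dBm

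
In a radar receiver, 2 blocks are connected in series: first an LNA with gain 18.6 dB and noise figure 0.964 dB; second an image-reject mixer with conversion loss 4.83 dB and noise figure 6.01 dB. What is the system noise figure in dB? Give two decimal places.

Convert to linear (a loss of L dB is a gain of −L dB): F_i = 10^(NF_i/10), G_i = 10^(G_i,dB/10)
  Stage 1: F_1 = 10^(0.964/10) = 1.249, G_1 = 10^(18.6/10) = 72.44
  Stage 2: F_2 = 10^(6.01/10) = 3.990, G_2 = 10^(−4.83/10) = 0.3289
Friis cascade:
  F = 1.249 + (3.990 − 1)/72.44 = 1.290
NF = 10 log₁₀(1.290) = 1.11 dB

1.11 dB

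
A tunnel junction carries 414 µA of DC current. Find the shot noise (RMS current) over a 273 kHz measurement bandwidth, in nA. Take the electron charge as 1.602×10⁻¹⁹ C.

6.02 nA

I_n = √(2qI·B)
2qI·B = 2 × 1.602×10⁻¹⁹ × 4.14×10⁻⁴ × 2.73×10⁵ = 3.62×10⁻¹⁷ A²
I_n = √(3.62×10⁻¹⁷) = 6.02×10⁻⁹ A = 6.02 nA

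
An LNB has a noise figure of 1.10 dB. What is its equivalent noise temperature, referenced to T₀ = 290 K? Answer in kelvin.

83.6 K

F = 10^(1.10/10) = 1.28825
T_e = (F − 1)·T₀ = (1.28825 − 1) × 290 = 83.6 K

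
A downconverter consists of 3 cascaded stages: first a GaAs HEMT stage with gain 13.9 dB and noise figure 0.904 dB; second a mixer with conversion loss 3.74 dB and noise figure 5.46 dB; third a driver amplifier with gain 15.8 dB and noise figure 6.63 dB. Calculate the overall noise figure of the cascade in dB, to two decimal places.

2.26 dB

Convert to linear (a loss of L dB is a gain of −L dB): F_i = 10^(NF_i/10), G_i = 10^(G_i,dB/10)
  Stage 1: F_1 = 10^(0.904/10) = 1.231, G_1 = 10^(13.9/10) = 24.55
  Stage 2: F_2 = 10^(5.46/10) = 3.516, G_2 = 10^(−3.74/10) = 0.4227
  Stage 3: F_3 = 10^(6.63/10) = 4.603, G_3 = 10^(15.8/10) = 38.02
Friis cascade:
  F = 1.231 + (3.516 − 1)/24.55 + (4.603 − 1)/10.38 = 1.681
NF = 10 log₁₀(1.681) = 2.26 dB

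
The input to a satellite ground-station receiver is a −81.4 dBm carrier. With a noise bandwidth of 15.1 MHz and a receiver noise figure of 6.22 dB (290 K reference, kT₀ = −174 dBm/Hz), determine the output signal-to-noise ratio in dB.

14.6 dB

Noise floor: N = −174 + 10 log₁₀(B) + NF
10 log₁₀(1.51×10⁷) = 71.79 dB
N = −174 + 71.79 + 6.22 = −95.99 dBm
SNR = P_sig − N = −81.4 − (−95.99) = 14.59 dB → 14.6 dB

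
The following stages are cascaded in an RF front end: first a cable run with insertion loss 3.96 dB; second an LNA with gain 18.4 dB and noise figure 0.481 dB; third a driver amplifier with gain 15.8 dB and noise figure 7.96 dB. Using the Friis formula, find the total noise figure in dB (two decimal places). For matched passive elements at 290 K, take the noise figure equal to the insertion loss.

4.73 dB

Convert to linear (a loss of L dB is a gain of −L dB): F_i = 10^(NF_i/10), G_i = 10^(G_i,dB/10)
  Stage 1: F_1 = 10^(3.96/10) = 2.489, G_1 = 10^(−3.96/10) = 0.4018
  Stage 2: F_2 = 10^(0.481/10) = 1.117, G_2 = 10^(18.4/10) = 69.18
  Stage 3: F_3 = 10^(7.96/10) = 6.252, G_3 = 10^(15.8/10) = 38.02
Friis cascade:
  F = 2.489 + (1.117 − 1)/0.4018 + (6.252 − 1)/27.80 = 2.969
NF = 10 log₁₀(2.969) = 4.73 dB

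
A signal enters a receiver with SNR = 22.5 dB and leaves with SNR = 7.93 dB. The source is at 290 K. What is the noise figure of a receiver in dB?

NF (dB) = SNR_in(dB) − SNR_out(dB) when the source is at T₀
NF = 22.5 − 7.93 = 14.57 dB

14.57 dB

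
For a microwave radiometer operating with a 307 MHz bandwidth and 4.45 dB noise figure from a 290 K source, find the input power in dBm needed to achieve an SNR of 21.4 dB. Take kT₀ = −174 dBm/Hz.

−63.3 dBm

Sensitivity = −174 + 10 log₁₀(B) + NF + SNR_min
= −174 + 84.87 + 4.45 + 21.4
= −63.28 dBm → −63.3 dBm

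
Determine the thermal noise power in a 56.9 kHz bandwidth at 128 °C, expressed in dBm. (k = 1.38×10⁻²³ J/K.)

T = 128 °C + 273.15 = 401.15 K
P_n = kTB = 1.38×10⁻²³ × 401.15 × 5.69×10⁴ = 3.15×10⁻¹⁶ W
In dBm: 10 log₁₀(3.15×10⁻¹⁶ / 10⁻³) = −125.0 dBm

−125.0 dBm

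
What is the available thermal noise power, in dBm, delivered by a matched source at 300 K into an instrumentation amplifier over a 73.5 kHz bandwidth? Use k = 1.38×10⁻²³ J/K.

P_n = kTB = 1.38×10⁻²³ × 300 × 7.35×10⁴ = 3.04×10⁻¹⁶ W
In dBm: 10 log₁₀(3.04×10⁻¹⁶ / 10⁻³) = −125.2 dBm

−125.2 dBm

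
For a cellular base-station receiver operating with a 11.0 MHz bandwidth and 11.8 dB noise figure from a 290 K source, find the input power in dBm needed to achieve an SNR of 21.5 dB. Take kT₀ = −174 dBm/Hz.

Sensitivity = −174 + 10 log₁₀(B) + NF + SNR_min
= −174 + 70.41 + 11.8 + 21.5
= −70.29 dBm → −70.3 dBm

−70.3 dBm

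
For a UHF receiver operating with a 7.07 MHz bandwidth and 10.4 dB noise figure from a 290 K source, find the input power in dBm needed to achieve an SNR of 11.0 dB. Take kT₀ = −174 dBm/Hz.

−84.1 dBm

Sensitivity = −174 + 10 log₁₀(B) + NF + SNR_min
= −174 + 68.49 + 10.4 + 11.0
= −84.11 dBm → −84.1 dBm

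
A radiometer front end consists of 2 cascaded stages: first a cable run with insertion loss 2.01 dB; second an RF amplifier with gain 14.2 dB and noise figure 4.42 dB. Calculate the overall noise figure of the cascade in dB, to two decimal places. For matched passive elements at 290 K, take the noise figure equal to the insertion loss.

Convert to linear (a loss of L dB is a gain of −L dB): F_i = 10^(NF_i/10), G_i = 10^(G_i,dB/10)
  Stage 1: F_1 = 10^(2.01/10) = 1.589, G_1 = 10^(−2.01/10) = 0.6295
  Stage 2: F_2 = 10^(4.42/10) = 2.767, G_2 = 10^(14.2/10) = 26.30
Friis cascade:
  F = 1.589 + (2.767 − 1)/0.6295 = 4.395
NF = 10 log₁₀(4.395) = 6.43 dB

6.43 dB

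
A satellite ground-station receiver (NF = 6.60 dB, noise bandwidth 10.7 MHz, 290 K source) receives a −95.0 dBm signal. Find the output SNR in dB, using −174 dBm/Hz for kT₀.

Noise floor: N = −174 + 10 log₁₀(B) + NF
10 log₁₀(1.07×10⁷) = 70.29 dB
N = −174 + 70.29 + 6.60 = −97.11 dBm
SNR = P_sig − N = −95.0 − (−97.11) = 2.11 dB → 2.1 dB

2.1 dB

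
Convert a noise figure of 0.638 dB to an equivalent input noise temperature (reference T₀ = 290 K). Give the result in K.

45.9 K

F = 10^(0.638/10) = 1.15824
T_e = (F − 1)·T₀ = (1.15824 − 1) × 290 = 45.9 K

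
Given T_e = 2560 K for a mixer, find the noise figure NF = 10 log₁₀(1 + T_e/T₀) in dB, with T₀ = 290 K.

9.92 dB

F = 1 + T_e/T₀ = 1 + 2560/290 = 9.82759
NF = 10 log₁₀(9.82759) = 9.92 dB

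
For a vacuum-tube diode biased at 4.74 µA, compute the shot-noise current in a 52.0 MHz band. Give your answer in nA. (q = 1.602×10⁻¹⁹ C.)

I_n = √(2qI·B)
2qI·B = 2 × 1.602×10⁻¹⁹ × 4.74×10⁻⁶ × 5.20×10⁷ = 7.90×10⁻¹⁷ A²
I_n = √(7.90×10⁻¹⁷) = 8.89×10⁻⁹ A = 8.89 nA

8.89 nA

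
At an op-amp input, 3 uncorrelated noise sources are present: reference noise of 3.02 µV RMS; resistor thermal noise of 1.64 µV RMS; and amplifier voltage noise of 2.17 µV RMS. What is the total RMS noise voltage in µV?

Uncorrelated sources add in power (mean-square): V_tot = √(ΣV_i²)
V_tot = √[(3.02×10⁻⁶)² + (1.64×10⁻⁶)² + (2.17×10⁻⁶)²] = 4.06×10⁻⁶ V = 4.06 µV

4.06 µV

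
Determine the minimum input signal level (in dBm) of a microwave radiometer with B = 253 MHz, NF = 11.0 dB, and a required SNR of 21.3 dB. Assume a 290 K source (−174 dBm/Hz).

−57.7 dBm

Sensitivity = −174 + 10 log₁₀(B) + NF + SNR_min
= −174 + 84.03 + 11.0 + 21.3
= −57.67 dBm → −57.7 dBm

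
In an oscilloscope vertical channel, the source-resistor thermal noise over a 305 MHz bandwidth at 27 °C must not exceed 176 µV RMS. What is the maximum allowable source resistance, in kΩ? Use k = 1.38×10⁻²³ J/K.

6.13 kΩ

T = 27 °C + 273.15 = 300.15 K
Johnson–Nyquist: V_n = √(4kTRB) ⇒ R = V_n² / (4kTB)
4kTB = 4 × 1.38×10⁻²³ × 300.15 × 3.05×10⁸ = 5.05×10⁻¹²
R = (1.76×10⁻⁴)² / 5.05×10⁻¹² = 6.13×10³ Ω = 6.13 kΩ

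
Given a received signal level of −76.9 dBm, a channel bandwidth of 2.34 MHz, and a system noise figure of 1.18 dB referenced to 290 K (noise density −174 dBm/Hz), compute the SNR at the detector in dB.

32.2 dB

Noise floor: N = −174 + 10 log₁₀(B) + NF
10 log₁₀(2.34×10⁶) = 63.69 dB
N = −174 + 63.69 + 1.18 = −109.13 dBm
SNR = P_sig − N = −76.9 − (−109.13) = 32.23 dB → 32.2 dB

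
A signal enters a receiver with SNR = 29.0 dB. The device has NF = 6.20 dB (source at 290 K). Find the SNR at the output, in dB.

By definition F = SNR_in/SNR_out, so in dB: SNR_out = SNR_in − NF
SNR_out = 29.0 − 6.20 = 22.80 dB

22.80 dB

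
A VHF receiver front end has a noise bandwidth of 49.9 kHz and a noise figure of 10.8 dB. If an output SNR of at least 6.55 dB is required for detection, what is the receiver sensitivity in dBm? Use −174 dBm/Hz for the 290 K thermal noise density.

−109.7 dBm

Sensitivity = −174 + 10 log₁₀(B) + NF + SNR_min
= −174 + 46.98 + 10.8 + 6.55
= −109.67 dBm → −109.7 dBm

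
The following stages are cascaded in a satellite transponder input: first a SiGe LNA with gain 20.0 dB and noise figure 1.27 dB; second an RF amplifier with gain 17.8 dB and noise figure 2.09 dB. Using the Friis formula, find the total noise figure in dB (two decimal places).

Convert to linear (a loss of L dB is a gain of −L dB): F_i = 10^(NF_i/10), G_i = 10^(G_i,dB/10)
  Stage 1: F_1 = 10^(1.27/10) = 1.340, G_1 = 10^(20.0/10) = 100.0
  Stage 2: F_2 = 10^(2.09/10) = 1.618, G_2 = 10^(17.8/10) = 60.26
Friis cascade:
  F = 1.340 + (1.618 − 1)/100.0 = 1.346
NF = 10 log₁₀(1.346) = 1.29 dB

1.29 dB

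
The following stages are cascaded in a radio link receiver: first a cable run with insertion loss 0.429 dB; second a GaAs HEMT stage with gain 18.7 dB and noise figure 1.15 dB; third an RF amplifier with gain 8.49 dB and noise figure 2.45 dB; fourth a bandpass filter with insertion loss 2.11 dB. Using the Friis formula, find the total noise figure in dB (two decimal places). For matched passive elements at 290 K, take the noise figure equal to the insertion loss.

1.62 dB

Convert to linear (a loss of L dB is a gain of −L dB): F_i = 10^(NF_i/10), G_i = 10^(G_i,dB/10)
  Stage 1: F_1 = 10^(0.429/10) = 1.104, G_1 = 10^(−0.429/10) = 0.9059
  Stage 2: F_2 = 10^(1.15/10) = 1.303, G_2 = 10^(18.7/10) = 74.13
  Stage 3: F_3 = 10^(2.45/10) = 1.758, G_3 = 10^(8.49/10) = 7.063
  Stage 4: F_4 = 10^(2.11/10) = 1.626, G_4 = 10^(−2.11/10) = 0.6152
Friis cascade:
  F = 1.104 + (1.303 − 1)/0.9059 + (1.758 − 1)/67.16 + (1.626 − 1)/474.4 = 1.451
NF = 10 log₁₀(1.451) = 1.62 dB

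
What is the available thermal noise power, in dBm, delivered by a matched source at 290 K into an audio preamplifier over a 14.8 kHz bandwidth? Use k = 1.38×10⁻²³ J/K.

−132.3 dBm

P_n = kTB = 1.38×10⁻²³ × 290 × 1.48×10⁴ = 5.92×10⁻¹⁷ W
In dBm: 10 log₁₀(5.92×10⁻¹⁷ / 10⁻³) = −132.3 dBm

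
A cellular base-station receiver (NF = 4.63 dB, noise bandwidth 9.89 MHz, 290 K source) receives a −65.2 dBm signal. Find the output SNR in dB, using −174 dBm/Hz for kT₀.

34.2 dB

Noise floor: N = −174 + 10 log₁₀(B) + NF
10 log₁₀(9.89×10⁶) = 69.95 dB
N = −174 + 69.95 + 4.63 = −99.42 dBm
SNR = P_sig − N = −65.2 − (−99.42) = 34.22 dB → 34.2 dB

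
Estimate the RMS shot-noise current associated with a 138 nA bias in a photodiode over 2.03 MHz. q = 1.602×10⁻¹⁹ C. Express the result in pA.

I_n = √(2qI·B)
2qI·B = 2 × 1.602×10⁻¹⁹ × 1.38×10⁻⁷ × 2.03×10⁶ = 8.98×10⁻²⁰ A²
I_n = √(8.98×10⁻²⁰) = 3.00×10⁻¹⁰ A = 300 pA

300 pA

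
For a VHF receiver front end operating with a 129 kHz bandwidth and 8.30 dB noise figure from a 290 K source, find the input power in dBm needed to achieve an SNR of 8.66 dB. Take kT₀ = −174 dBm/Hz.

Sensitivity = −174 + 10 log₁₀(B) + NF + SNR_min
= −174 + 51.11 + 8.30 + 8.66
= −105.93 dBm → −105.9 dBm

−105.9 dBm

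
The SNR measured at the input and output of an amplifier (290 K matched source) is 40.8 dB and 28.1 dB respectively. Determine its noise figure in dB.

12.7 dB

NF (dB) = SNR_in(dB) − SNR_out(dB) when the source is at T₀
NF = 40.8 − 28.1 = 12.7 dB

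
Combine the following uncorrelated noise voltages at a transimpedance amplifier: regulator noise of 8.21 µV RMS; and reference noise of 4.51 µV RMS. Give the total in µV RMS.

Uncorrelated sources add in power (mean-square): V_tot = √(ΣV_i²)
V_tot = √[(8.21×10⁻⁶)² + (4.51×10⁻⁶)²] = 9.37×10⁻⁶ V = 9.37 µV

9.37 µV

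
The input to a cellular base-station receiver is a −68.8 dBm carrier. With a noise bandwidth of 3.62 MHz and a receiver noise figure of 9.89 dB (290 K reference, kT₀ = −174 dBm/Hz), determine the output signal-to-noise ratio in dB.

29.7 dB

Noise floor: N = −174 + 10 log₁₀(B) + NF
10 log₁₀(3.62×10⁶) = 65.59 dB
N = −174 + 65.59 + 9.89 = −98.52 dBm
SNR = P_sig − N = −68.8 − (−98.52) = 29.72 dB → 29.7 dB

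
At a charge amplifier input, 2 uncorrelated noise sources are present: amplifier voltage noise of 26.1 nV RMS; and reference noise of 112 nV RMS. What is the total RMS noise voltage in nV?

Uncorrelated sources add in power (mean-square): V_tot = √(ΣV_i²)
V_tot = √[(2.61×10⁻⁸)² + (1.12×10⁻⁷)²] = 1.15×10⁻⁷ V = 115 nV

115 nV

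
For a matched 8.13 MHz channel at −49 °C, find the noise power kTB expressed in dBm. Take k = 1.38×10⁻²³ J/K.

−106.0 dBm

T = −49 °C + 273.15 = 224.15 K
P_n = kTB = 1.38×10⁻²³ × 224.15 × 8.13×10⁶ = 2.51×10⁻¹⁴ W
In dBm: 10 log₁₀(2.51×10⁻¹⁴ / 10⁻³) = −106.0 dBm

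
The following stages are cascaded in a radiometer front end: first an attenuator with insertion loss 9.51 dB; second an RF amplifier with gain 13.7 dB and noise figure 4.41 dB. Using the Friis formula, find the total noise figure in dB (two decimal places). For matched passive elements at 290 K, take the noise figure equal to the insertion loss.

13.92 dB

Convert to linear (a loss of L dB is a gain of −L dB): F_i = 10^(NF_i/10), G_i = 10^(G_i,dB/10)
  Stage 1: F_1 = 10^(9.51/10) = 8.933, G_1 = 10^(−9.51/10) = 0.1119
  Stage 2: F_2 = 10^(4.41/10) = 2.761, G_2 = 10^(13.7/10) = 23.44
Friis cascade:
  F = 8.933 + (2.761 − 1)/0.1119 = 24.66
NF = 10 log₁₀(24.66) = 13.92 dB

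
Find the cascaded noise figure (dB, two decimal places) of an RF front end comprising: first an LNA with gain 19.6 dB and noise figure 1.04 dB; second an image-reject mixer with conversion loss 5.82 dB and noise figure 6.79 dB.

1.18 dB

Convert to linear (a loss of L dB is a gain of −L dB): F_i = 10^(NF_i/10), G_i = 10^(G_i,dB/10)
  Stage 1: F_1 = 10^(1.04/10) = 1.271, G_1 = 10^(19.6/10) = 91.20
  Stage 2: F_2 = 10^(6.79/10) = 4.775, G_2 = 10^(−5.82/10) = 0.2618
Friis cascade:
  F = 1.271 + (4.775 − 1)/91.20 = 1.312
NF = 10 log₁₀(1.312) = 1.18 dB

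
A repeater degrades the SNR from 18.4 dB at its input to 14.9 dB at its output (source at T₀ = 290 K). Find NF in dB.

NF (dB) = SNR_in(dB) − SNR_out(dB) when the source is at T₀
NF = 18.4 − 14.9 = 3.5 dB

3.5 dB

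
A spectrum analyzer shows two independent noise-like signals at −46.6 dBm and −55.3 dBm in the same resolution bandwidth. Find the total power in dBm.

Convert to linear, add, convert back:
P₁ = 2.19×10⁻⁸ W, P₂ = 2.95×10⁻⁹ W
P_tot = 2.48×10⁻⁸ W → 10 log₁₀(P_tot / 10⁻³) = −46.1 dBm

−46.1 dBm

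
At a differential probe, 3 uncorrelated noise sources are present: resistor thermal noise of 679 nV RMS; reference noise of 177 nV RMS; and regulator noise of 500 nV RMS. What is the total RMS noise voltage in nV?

Uncorrelated sources add in power (mean-square): V_tot = √(ΣV_i²)
V_tot = √[(6.79×10⁻⁷)² + (1.77×10⁻⁷)² + (5.00×10⁻⁷)²] = 8.62×10⁻⁷ V = 862 nV

862 nV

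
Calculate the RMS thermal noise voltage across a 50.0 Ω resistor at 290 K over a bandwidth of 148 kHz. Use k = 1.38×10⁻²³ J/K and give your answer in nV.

V_n = √(4kTRB)
4kTRB = 4 × 1.38×10⁻²³ × 290 × 5.00×10¹ × 1.48×10⁵ = 1.18×10⁻¹³ V²
V_n = √(1.18×10⁻¹³) = 3.44×10⁻⁷ V = 344 nV

344 nV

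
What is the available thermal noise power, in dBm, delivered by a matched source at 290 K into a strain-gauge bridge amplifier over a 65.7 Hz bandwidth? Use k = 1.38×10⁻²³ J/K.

P_n = kTB = 1.38×10⁻²³ × 290 × 6.57×10¹ = 2.63×10⁻¹⁹ W
In dBm: 10 log₁₀(2.63×10⁻¹⁹ / 10⁻³) = −155.8 dBm

−155.8 dBm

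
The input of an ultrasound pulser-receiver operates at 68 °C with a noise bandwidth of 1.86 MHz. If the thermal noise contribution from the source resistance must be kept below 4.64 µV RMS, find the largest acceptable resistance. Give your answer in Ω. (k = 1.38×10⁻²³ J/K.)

T = 68 °C + 273.15 = 341.15 K
Johnson–Nyquist: V_n = √(4kTRB) ⇒ R = V_n² / (4kTB)
4kTB = 4 × 1.38×10⁻²³ × 341.15 × 1.86×10⁶ = 3.50×10⁻¹⁴
R = (4.64×10⁻⁶)² / 3.50×10⁻¹⁴ = 6.15×10² Ω = 615 Ω

615 Ω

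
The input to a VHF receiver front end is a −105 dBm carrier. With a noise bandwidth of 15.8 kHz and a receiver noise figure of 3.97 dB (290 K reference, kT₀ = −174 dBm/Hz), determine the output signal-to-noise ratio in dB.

23.0 dB

Noise floor: N = −174 + 10 log₁₀(B) + NF
10 log₁₀(1.58×10⁴) = 41.99 dB
N = −174 + 41.99 + 3.97 = −128.04 dBm
SNR = P_sig − N = −105 − (−128.04) = 23.04 dB → 23.0 dB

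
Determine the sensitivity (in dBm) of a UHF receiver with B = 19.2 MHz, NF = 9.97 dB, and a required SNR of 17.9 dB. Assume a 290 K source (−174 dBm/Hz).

Sensitivity = −174 + 10 log₁₀(B) + NF + SNR_min
= −174 + 72.83 + 9.97 + 17.9
= −73.30 dBm → −73.3 dBm

−73.3 dBm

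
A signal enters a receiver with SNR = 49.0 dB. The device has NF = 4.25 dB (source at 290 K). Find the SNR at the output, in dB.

44.75 dB

By definition F = SNR_in/SNR_out, so in dB: SNR_out = SNR_in − NF
SNR_out = 49.0 − 4.25 = 44.75 dB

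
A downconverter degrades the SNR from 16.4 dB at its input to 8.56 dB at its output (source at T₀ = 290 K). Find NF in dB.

7.84 dB

NF (dB) = SNR_in(dB) − SNR_out(dB) when the source is at T₀
NF = 16.4 − 8.56 = 7.84 dB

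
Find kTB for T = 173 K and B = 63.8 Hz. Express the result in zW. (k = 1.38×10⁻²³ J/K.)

152 zW

P_n = kTB = 1.38×10⁻²³ × 173 × 6.38×10¹ = 1.52×10⁻¹⁹ W = 152 zW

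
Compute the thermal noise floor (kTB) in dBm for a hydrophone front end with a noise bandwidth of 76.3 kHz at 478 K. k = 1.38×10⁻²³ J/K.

P_n = kTB = 1.38×10⁻²³ × 478 × 7.63×10⁴ = 5.03×10⁻¹⁶ W
In dBm: 10 log₁₀(5.03×10⁻¹⁶ / 10⁻³) = −123.0 dBm

−123.0 dBm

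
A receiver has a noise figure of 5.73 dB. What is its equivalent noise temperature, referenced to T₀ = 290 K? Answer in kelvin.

795 K

F = 10^(5.73/10) = 3.74111
T_e = (F − 1)·T₀ = (3.74111 − 1) × 290 = 795 K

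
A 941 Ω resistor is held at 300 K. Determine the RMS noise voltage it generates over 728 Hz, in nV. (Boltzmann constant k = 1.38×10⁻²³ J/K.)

107 nV

V_n = √(4kTRB)
4kTRB = 4 × 1.38×10⁻²³ × 300 × 9.41×10² × 7.28×10² = 1.13×10⁻¹⁴ V²
V_n = √(1.13×10⁻¹⁴) = 1.07×10⁻⁷ V = 107 nV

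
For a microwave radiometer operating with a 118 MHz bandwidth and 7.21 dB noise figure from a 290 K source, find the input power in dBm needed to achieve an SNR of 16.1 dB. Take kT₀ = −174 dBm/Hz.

Sensitivity = −174 + 10 log₁₀(B) + NF + SNR_min
= −174 + 80.72 + 7.21 + 16.1
= −69.97 dBm → −70.0 dBm

−70.0 dBm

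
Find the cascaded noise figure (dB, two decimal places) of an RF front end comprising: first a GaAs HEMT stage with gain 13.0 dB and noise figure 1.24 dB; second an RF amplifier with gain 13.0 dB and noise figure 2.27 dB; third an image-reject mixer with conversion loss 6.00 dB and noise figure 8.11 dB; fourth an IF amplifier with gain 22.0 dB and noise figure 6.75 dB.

Convert to linear (a loss of L dB is a gain of −L dB): F_i = 10^(NF_i/10), G_i = 10^(G_i,dB/10)
  Stage 1: F_1 = 10^(1.24/10) = 1.330, G_1 = 10^(13.0/10) = 19.95
  Stage 2: F_2 = 10^(2.27/10) = 1.687, G_2 = 10^(13.0/10) = 19.95
  Stage 3: F_3 = 10^(8.11/10) = 6.471, G_3 = 10^(−6.00/10) = 0.2512
  Stage 4: F_4 = 10^(6.75/10) = 4.732, G_4 = 10^(22.0/10) = 158.5
Friis cascade:
  F = 1.330 + (1.687 − 1)/19.95 + (6.471 − 1)/398.1 + (4.732 − 1)/100.0 = 1.416
NF = 10 log₁₀(1.416) = 1.51 dB

1.51 dB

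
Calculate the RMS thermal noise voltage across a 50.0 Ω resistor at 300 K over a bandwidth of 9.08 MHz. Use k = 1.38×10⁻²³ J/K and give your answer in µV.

2.74 µV

V_n = √(4kTRB)
4kTRB = 4 × 1.38×10⁻²³ × 300 × 5.00×10¹ × 9.08×10⁶ = 7.52×10⁻¹² V²
V_n = √(7.52×10⁻¹²) = 2.74×10⁻⁶ V = 2.74 µV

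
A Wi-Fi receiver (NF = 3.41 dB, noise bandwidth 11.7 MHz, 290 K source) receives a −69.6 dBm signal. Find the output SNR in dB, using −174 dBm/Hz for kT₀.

Noise floor: N = −174 + 10 log₁₀(B) + NF
10 log₁₀(1.17×10⁷) = 70.68 dB
N = −174 + 70.68 + 3.41 = −99.91 dBm
SNR = P_sig − N = −69.6 − (−99.91) = 30.31 dB → 30.3 dB

30.3 dB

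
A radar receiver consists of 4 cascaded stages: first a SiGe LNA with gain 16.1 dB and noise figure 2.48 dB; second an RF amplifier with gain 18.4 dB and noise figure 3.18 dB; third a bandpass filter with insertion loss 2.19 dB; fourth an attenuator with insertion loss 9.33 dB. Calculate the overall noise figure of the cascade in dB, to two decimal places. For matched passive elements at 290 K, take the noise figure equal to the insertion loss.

Convert to linear (a loss of L dB is a gain of −L dB): F_i = 10^(NF_i/10), G_i = 10^(G_i,dB/10)
  Stage 1: F_1 = 10^(2.48/10) = 1.770, G_1 = 10^(16.1/10) = 40.74
  Stage 2: F_2 = 10^(3.18/10) = 2.080, G_2 = 10^(18.4/10) = 69.18
  Stage 3: F_3 = 10^(2.19/10) = 1.656, G_3 = 10^(−2.19/10) = 0.6039
  Stage 4: F_4 = 10^(9.33/10) = 8.570, G_4 = 10^(−9.33/10) = 0.1167
Friis cascade:
  F = 1.770 + (2.080 − 1)/40.74 + (1.656 − 1)/2818 + (8.570 − 1)/1702 = 1.801
NF = 10 log₁₀(1.801) = 2.56 dB

2.56 dB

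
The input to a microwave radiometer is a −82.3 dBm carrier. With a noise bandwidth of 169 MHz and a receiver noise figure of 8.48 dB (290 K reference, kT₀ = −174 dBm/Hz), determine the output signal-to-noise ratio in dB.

0.9 dB

Noise floor: N = −174 + 10 log₁₀(B) + NF
10 log₁₀(1.69×10⁸) = 82.28 dB
N = −174 + 82.28 + 8.48 = −83.24 dBm
SNR = P_sig − N = −82.3 − (−83.24) = 0.94 dB → 0.9 dB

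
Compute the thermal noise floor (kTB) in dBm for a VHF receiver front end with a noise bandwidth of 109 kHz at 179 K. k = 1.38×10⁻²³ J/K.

P_n = kTB = 1.38×10⁻²³ × 179 × 1.09×10⁵ = 2.69×10⁻¹⁶ W
In dBm: 10 log₁₀(2.69×10⁻¹⁶ / 10⁻³) = −125.7 dBm

−125.7 dBm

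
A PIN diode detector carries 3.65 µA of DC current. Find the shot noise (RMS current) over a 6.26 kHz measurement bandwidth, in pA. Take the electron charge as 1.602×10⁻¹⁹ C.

I_n = √(2qI·B)
2qI·B = 2 × 1.602×10⁻¹⁹ × 3.65×10⁻⁶ × 6.26×10³ = 7.32×10⁻²¹ A²
I_n = √(7.32×10⁻²¹) = 8.56×10⁻¹¹ A = 85.6 pA

85.6 pA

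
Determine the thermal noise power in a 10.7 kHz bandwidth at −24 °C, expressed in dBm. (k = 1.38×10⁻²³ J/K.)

T = −24 °C + 273.15 = 249.15 K
P_n = kTB = 1.38×10⁻²³ × 249.15 × 1.07×10⁴ = 3.68×10⁻¹⁷ W
In dBm: 10 log₁₀(3.68×10⁻¹⁷ / 10⁻³) = −134.3 dBm

−134.3 dBm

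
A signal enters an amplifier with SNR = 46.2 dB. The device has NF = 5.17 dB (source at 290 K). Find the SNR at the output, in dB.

By definition F = SNR_in/SNR_out, so in dB: SNR_out = SNR_in − NF
SNR_out = 46.2 − 5.17 = 41.03 dB

41.03 dB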